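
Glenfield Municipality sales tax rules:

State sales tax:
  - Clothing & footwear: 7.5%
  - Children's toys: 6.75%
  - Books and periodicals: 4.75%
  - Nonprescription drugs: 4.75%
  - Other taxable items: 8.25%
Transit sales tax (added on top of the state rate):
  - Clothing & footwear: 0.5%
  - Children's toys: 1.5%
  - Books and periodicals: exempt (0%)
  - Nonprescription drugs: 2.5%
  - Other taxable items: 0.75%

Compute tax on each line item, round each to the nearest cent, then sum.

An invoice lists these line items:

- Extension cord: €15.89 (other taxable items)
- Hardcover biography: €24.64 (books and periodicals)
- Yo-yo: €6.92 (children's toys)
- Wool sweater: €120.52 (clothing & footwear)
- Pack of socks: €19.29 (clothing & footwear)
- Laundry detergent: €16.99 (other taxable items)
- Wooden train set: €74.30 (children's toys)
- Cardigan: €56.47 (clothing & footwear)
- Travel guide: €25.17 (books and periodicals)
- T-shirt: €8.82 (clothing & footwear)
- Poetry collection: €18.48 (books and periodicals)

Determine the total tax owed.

Extension cord €15.89: other taxable items → 8.25% + 0.75% transit = 9% → €1.43
Hardcover biography €24.64: books and periodicals → 4.75% + 0% transit = 4.75% → €1.17
Yo-yo €6.92: children's toys → 6.75% + 1.5% transit = 8.25% → €0.57
Wool sweater €120.52: clothing & footwear → 7.5% + 0.5% transit = 8% → €9.64
Pack of socks €19.29: clothing & footwear → 7.5% + 0.5% transit = 8% → €1.54
Laundry detergent €16.99: other taxable items → 8.25% + 0.75% transit = 9% → €1.53
Wooden train set €74.30: children's toys → 6.75% + 1.5% transit = 8.25% → €6.13
Cardigan €56.47: clothing & footwear → 7.5% + 0.5% transit = 8% → €4.52
Travel guide €25.17: books and periodicals → 4.75% + 0% transit = 4.75% → €1.20
T-shirt €8.82: clothing & footwear → 7.5% + 0.5% transit = 8% → €0.71
Poetry collection €18.48: books and periodicals → 4.75% + 0% transit = 4.75% → €0.88
Total tax = €1.43 + €1.17 + €0.57 + €9.64 + €1.54 + €1.53 + €6.13 + €4.52 + €1.20 + €0.71 + €0.88 = €29.32

€29.32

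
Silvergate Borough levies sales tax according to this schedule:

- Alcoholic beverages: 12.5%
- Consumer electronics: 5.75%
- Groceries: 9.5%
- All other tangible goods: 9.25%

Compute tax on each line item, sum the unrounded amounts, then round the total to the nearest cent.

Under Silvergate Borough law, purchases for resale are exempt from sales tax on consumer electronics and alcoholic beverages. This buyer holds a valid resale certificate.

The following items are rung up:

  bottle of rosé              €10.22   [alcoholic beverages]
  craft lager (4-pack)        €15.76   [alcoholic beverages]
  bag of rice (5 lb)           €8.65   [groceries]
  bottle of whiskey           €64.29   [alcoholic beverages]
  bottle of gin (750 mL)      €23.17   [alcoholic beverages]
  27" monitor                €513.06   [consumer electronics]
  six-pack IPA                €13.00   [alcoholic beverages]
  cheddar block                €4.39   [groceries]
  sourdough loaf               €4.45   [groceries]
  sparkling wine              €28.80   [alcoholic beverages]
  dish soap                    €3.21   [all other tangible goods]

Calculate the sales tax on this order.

€1.96

Bottle of rosé €10.22: alcoholic beverages, buyer-exempt → 0% → €0.00
Craft lager (4-pack) €15.76: alcoholic beverages, buyer-exempt → 0% → €0.00
Bag of rice (5 lb) €8.65: groceries → 9.5% → €0.82175
Bottle of whiskey €64.29: alcoholic beverages, buyer-exempt → 0% → €0.00
Bottle of gin (750 mL) €23.17: alcoholic beverages, buyer-exempt → 0% → €0.00
27" monitor €513.06: consumer electronics, buyer-exempt → 0% → €0.00
Six-pack IPA €13.00: alcoholic beverages, buyer-exempt → 0% → €0.00
Cheddar block €4.39: groceries → 9.5% → €0.41705
Sourdough loaf €4.45: groceries → 9.5% → €0.42275
Sparkling wine €28.80: alcoholic beverages, buyer-exempt → 0% → €0.00
Dish soap €3.21: all other tangible goods → 9.25% → €0.296925
Unrounded tax sum = €1.958475 → €1.96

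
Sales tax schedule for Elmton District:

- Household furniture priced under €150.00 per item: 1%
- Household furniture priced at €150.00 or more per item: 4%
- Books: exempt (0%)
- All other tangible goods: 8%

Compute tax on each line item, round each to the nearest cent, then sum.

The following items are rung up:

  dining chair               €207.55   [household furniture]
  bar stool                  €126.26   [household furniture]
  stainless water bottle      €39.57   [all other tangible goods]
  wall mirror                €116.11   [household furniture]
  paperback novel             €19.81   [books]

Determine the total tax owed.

€13.89

Dining chair €207.55: household furniture, €150.00 or more → 4% → €8.30
Bar stool €126.26: household furniture, under €150.00 → 1% → €1.26
Stainless water bottle €39.57: all other tangible goods → 8% → €3.17
Wall mirror €116.11: household furniture, under €150.00 → 1% → €1.16
Paperback novel €19.81: books → 0% → €0.00
Total tax = €8.30 + €1.26 + €3.17 + €1.16 = €13.89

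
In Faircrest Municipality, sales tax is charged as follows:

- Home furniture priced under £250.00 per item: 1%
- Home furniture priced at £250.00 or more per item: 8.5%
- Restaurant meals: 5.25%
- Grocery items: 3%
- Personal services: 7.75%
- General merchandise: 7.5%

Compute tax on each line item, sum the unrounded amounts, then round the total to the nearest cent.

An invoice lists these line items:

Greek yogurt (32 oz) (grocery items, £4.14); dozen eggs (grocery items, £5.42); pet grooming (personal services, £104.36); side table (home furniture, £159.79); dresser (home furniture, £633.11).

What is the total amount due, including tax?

Greek yogurt (32 oz) £4.14: grocery items → 3% → £0.1242
Dozen eggs £5.42: grocery items → 3% → £0.1626
Pet grooming £104.36: personal services → 7.75% → £8.0879
Side table £159.79: home furniture, under £250.00 → 1% → £1.5979
Dresser £633.11: home furniture, £250.00 or more → 8.5% → £53.81435
Subtotal = £906.82; unrounded tax = £63.78695 → £63.79; total due = £970.61

£970.61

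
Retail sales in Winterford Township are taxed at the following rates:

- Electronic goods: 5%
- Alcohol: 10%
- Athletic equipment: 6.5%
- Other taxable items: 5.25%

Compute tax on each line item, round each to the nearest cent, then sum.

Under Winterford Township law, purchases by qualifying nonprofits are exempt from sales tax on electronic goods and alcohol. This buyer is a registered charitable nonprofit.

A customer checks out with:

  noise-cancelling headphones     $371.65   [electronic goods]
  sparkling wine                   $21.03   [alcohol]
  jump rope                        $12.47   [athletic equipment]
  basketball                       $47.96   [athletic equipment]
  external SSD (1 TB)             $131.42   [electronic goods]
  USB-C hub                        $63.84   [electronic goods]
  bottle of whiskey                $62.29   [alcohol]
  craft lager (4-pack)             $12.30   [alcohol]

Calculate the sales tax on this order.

Noise-cancelling headphones $371.65: electronic goods, buyer-exempt → 0% → $0.00
Sparkling wine $21.03: alcohol, buyer-exempt → 0% → $0.00
Jump rope $12.47: athletic equipment → 6.5% → $0.81
Basketball $47.96: athletic equipment → 6.5% → $3.12
External SSD (1 TB) $131.42: electronic goods, buyer-exempt → 0% → $0.00
USB-C hub $63.84: electronic goods, buyer-exempt → 0% → $0.00
Bottle of whiskey $62.29: alcohol, buyer-exempt → 0% → $0.00
Craft lager (4-pack) $12.30: alcohol, buyer-exempt → 0% → $0.00
Total tax = $0.81 + $3.12 = $3.93

$3.93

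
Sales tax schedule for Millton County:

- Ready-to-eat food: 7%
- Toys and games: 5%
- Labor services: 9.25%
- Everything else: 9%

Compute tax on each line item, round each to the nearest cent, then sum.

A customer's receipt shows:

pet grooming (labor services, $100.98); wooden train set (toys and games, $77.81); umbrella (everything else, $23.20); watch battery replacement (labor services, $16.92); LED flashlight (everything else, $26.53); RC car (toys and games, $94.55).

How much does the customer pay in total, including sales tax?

$364.00

Pet grooming $100.98: labor services → 9.25% → $9.34
Wooden train set $77.81: toys and games → 5% → $3.89
Umbrella $23.20: everything else → 9% → $2.09
Watch battery replacement $16.92: labor services → 9.25% → $1.57
LED flashlight $26.53: everything else → 9% → $2.39
RC car $94.55: toys and games → 5% → $4.73
Subtotal = $339.99; tax = $24.01; total due = $364.00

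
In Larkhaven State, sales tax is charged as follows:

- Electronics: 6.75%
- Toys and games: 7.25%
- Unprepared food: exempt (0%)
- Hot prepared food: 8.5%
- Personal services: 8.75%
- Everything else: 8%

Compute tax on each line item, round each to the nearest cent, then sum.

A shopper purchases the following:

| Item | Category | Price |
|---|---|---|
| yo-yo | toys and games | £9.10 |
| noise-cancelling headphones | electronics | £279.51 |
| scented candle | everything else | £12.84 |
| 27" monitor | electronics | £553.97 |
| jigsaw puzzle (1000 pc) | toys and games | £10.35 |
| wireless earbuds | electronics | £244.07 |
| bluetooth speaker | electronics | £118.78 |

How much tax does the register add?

Yo-yo £9.10: toys and games → 7.25% → £0.66
Noise-cancelling headphones £279.51: electronics → 6.75% → £18.87
Scented candle £12.84: everything else → 8% → £1.03
27" monitor £553.97: electronics → 6.75% → £37.39
Jigsaw puzzle (1000 pc) £10.35: toys and games → 7.25% → £0.75
Wireless earbuds £244.07: electronics → 6.75% → £16.47
Bluetooth speaker £118.78: electronics → 6.75% → £8.02
Total tax = £0.66 + £18.87 + £1.03 + £37.39 + £0.75 + £16.47 + £8.02 = £83.19

£83.19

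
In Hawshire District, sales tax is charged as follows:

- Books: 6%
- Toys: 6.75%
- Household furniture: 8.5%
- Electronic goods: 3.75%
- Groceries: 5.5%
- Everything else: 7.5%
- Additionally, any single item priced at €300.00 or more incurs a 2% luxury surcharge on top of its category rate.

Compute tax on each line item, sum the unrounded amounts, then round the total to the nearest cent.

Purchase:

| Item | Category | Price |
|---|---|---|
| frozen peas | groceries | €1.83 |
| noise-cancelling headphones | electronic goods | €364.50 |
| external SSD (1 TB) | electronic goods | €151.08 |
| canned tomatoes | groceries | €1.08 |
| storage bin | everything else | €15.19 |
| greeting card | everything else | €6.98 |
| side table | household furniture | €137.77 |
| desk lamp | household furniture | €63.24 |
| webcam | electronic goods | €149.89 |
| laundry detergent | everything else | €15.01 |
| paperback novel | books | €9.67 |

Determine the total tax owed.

Frozen peas €1.83: groceries → 5.5% → €0.10065
Noise-cancelling headphones €364.50: electronic goods → 3.75% + 2% surcharge = 5.75% → €20.95875
External SSD (1 TB) €151.08: electronic goods → 3.75% → €5.6655
Canned tomatoes €1.08: groceries → 5.5% → €0.0594
Storage bin €15.19: everything else → 7.5% → €1.13925
Greeting card €6.98: everything else → 7.5% → €0.5235
Side table €137.77: household furniture → 8.5% → €11.71045
Desk lamp €63.24: household furniture → 8.5% → €5.3754
Webcam €149.89: electronic goods → 3.75% → €5.620875
Laundry detergent €15.01: everything else → 7.5% → €1.12575
Paperback novel €9.67: books → 6% → €0.5802
Unrounded tax sum = €52.859725 → €52.86

€52.86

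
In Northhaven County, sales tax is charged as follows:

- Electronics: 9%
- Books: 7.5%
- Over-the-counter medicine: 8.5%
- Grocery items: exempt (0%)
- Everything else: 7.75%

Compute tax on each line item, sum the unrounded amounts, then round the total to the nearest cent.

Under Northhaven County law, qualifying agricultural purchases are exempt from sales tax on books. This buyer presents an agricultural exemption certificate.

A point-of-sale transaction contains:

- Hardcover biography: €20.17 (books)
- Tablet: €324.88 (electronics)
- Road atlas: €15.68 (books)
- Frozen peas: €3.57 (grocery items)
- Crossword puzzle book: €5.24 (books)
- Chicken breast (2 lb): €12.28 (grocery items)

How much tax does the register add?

€29.24

Hardcover biography €20.17: books, buyer-exempt → 0% → €0.00
Tablet €324.88: electronics → 9% → €29.2392
Road atlas €15.68: books, buyer-exempt → 0% → €0.00
Frozen peas €3.57: grocery items → 0% → €0.00
Crossword puzzle book €5.24: books, buyer-exempt → 0% → €0.00
Chicken breast (2 lb) €12.28: grocery items → 0% → €0.00
Unrounded tax sum = €29.2392 → €29.24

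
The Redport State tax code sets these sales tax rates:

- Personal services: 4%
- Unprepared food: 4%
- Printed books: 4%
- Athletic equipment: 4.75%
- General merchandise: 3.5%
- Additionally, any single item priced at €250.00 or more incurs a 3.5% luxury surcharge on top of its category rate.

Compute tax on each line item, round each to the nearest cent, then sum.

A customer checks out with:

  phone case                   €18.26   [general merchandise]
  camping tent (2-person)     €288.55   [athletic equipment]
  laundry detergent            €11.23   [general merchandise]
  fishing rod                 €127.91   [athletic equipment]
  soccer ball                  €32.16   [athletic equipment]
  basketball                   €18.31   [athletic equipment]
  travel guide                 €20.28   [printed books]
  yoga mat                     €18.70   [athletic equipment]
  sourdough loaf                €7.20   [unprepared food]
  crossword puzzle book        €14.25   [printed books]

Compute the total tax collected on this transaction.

€35.88

Phone case €18.26: general merchandise → 3.5% → €0.64
Camping tent (2-person) €288.55: athletic equipment → 4.75% + 3.5% surcharge = 8.25% → €23.81
Laundry detergent €11.23: general merchandise → 3.5% → €0.39
Fishing rod €127.91: athletic equipment → 4.75% → €6.08
Soccer ball €32.16: athletic equipment → 4.75% → €1.53
Basketball €18.31: athletic equipment → 4.75% → €0.87
Travel guide €20.28: printed books → 4% → €0.81
Yoga mat €18.70: athletic equipment → 4.75% → €0.89
Sourdough loaf €7.20: unprepared food → 4% → €0.29
Crossword puzzle book €14.25: printed books → 4% → €0.57
Total tax = €0.64 + €23.81 + €0.39 + €6.08 + €1.53 + €0.87 + €0.81 + €0.89 + €0.29 + €0.57 = €35.88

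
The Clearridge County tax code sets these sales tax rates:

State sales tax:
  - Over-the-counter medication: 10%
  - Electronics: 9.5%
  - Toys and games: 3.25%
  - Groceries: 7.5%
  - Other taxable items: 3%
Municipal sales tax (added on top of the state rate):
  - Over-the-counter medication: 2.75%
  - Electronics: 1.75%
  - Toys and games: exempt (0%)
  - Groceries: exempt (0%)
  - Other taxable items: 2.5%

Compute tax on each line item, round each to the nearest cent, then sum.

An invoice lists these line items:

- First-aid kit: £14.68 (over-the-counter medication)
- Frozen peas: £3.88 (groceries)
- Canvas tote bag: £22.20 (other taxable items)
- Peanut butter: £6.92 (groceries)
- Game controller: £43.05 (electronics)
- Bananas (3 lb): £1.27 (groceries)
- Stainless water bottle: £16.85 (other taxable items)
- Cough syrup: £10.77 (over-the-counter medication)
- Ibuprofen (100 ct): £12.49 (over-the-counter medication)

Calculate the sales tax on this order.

First-aid kit £14.68: over-the-counter medication → 10% + 2.75% municipal = 12.75% → £1.87
Frozen peas £3.88: groceries → 7.5% + 0% municipal = 7.5% → £0.29
Canvas tote bag £22.20: other taxable items → 3% + 2.5% municipal = 5.5% → £1.22
Peanut butter £6.92: groceries → 7.5% + 0% municipal = 7.5% → £0.52
Game controller £43.05: electronics → 9.5% + 1.75% municipal = 11.25% → £4.84
Bananas (3 lb) £1.27: groceries → 7.5% + 0% municipal = 7.5% → £0.10
Stainless water bottle £16.85: other taxable items → 3% + 2.5% municipal = 5.5% → £0.93
Cough syrup £10.77: over-the-counter medication → 10% + 2.75% municipal = 12.75% → £1.37
Ibuprofen (100 ct) £12.49: over-the-counter medication → 10% + 2.75% municipal = 12.75% → £1.59
Total tax = £1.87 + £0.29 + £1.22 + £0.52 + £4.84 + £0.10 + £0.93 + £1.37 + £1.59 = £12.73

£12.73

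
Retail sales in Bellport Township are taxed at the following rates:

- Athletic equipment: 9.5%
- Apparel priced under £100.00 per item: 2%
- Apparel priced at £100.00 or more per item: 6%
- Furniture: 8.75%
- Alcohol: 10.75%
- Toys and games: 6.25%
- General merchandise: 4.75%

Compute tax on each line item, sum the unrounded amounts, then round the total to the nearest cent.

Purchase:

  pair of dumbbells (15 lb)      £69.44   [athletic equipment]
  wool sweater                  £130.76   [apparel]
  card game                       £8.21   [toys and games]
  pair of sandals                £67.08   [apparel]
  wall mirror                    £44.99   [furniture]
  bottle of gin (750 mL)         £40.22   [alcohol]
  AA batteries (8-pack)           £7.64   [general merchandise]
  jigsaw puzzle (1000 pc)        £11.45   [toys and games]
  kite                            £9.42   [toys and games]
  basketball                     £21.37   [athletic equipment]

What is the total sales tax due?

£28.25

Pair of dumbbells (15 lb) £69.44: athletic equipment → 9.5% → £6.5968
Wool sweater £130.76: apparel, £100.00 or more → 6% → £7.8456
Card game £8.21: toys and games → 6.25% → £0.513125
Pair of sandals £67.08: apparel, under £100.00 → 2% → £1.3416
Wall mirror £44.99: furniture → 8.75% → £3.936625
Bottle of gin (750 mL) £40.22: alcohol → 10.75% → £4.32365
AA batteries (8-pack) £7.64: general merchandise → 4.75% → £0.3629
Jigsaw puzzle (1000 pc) £11.45: toys and games → 6.25% → £0.715625
Kite £9.42: toys and games → 6.25% → £0.58875
Basketball £21.37: athletic equipment → 9.5% → £2.03015
Unrounded tax sum = £28.254825 → £28.25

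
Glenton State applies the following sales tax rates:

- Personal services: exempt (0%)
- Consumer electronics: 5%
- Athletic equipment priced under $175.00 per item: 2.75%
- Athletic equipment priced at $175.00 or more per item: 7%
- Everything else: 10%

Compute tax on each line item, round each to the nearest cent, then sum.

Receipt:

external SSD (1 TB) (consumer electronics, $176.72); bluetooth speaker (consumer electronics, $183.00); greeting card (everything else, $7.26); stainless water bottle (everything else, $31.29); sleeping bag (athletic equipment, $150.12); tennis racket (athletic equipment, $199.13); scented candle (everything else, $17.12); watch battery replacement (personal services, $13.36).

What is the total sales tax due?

$41.63

External SSD (1 TB) $176.72: consumer electronics → 5% → $8.84
Bluetooth speaker $183.00: consumer electronics → 5% → $9.15
Greeting card $7.26: everything else → 10% → $0.73
Stainless water bottle $31.29: everything else → 10% → $3.13
Sleeping bag $150.12: athletic equipment, under $175.00 → 2.75% → $4.13
Tennis racket $199.13: athletic equipment, $175.00 or more → 7% → $13.94
Scented candle $17.12: everything else → 10% → $1.71
Watch battery replacement $13.36: personal services → 0% → $0.00
Total tax = $8.84 + $9.15 + $0.73 + $3.13 + $4.13 + $13.94 + $1.71 = $41.63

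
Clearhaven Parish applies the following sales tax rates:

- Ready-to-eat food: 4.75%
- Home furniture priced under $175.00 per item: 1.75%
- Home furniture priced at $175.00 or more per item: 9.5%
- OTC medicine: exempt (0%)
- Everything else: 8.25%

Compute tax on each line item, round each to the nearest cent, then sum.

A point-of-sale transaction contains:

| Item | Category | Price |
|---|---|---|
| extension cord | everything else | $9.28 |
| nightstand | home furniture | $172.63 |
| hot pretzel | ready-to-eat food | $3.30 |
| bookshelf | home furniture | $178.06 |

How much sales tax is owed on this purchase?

$20.87

Extension cord $9.28: everything else → 8.25% → $0.77
Nightstand $172.63: home furniture, under $175.00 → 1.75% → $3.02
Hot pretzel $3.30: ready-to-eat food → 4.75% → $0.16
Bookshelf $178.06: home furniture, $175.00 or more → 9.5% → $16.92
Total tax = $0.77 + $3.02 + $0.16 + $16.92 = $20.87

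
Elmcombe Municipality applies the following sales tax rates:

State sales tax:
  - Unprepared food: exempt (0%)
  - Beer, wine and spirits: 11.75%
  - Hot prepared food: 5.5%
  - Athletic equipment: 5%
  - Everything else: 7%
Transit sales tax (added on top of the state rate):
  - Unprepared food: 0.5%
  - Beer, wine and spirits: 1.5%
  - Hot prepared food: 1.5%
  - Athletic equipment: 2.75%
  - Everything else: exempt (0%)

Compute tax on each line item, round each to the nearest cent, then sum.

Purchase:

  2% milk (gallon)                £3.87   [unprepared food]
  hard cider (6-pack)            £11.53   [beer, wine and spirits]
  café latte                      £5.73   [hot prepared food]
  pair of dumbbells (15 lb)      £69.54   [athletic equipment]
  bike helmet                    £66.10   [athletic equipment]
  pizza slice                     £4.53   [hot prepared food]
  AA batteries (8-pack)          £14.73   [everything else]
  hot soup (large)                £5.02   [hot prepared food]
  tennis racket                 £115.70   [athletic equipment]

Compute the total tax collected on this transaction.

2% milk (gallon) £3.87: unprepared food → 0% + 0.5% transit = 0.5% → £0.02
Hard cider (6-pack) £11.53: beer, wine and spirits → 11.75% + 1.5% transit = 13.25% → £1.53
Café latte £5.73: hot prepared food → 5.5% + 1.5% transit = 7% → £0.40
Pair of dumbbells (15 lb) £69.54: athletic equipment → 5% + 2.75% transit = 7.75% → £5.39
Bike helmet £66.10: athletic equipment → 5% + 2.75% transit = 7.75% → £5.12
Pizza slice £4.53: hot prepared food → 5.5% + 1.5% transit = 7% → £0.32
AA batteries (8-pack) £14.73: everything else → 7% + 0% transit = 7% → £1.03
Hot soup (large) £5.02: hot prepared food → 5.5% + 1.5% transit = 7% → £0.35
Tennis racket £115.70: athletic equipment → 5% + 2.75% transit = 7.75% → £8.97
Total tax = £0.02 + £1.53 + £0.40 + £5.39 + £5.12 + £0.32 + £1.03 + £0.35 + £8.97 = £23.13

£23.13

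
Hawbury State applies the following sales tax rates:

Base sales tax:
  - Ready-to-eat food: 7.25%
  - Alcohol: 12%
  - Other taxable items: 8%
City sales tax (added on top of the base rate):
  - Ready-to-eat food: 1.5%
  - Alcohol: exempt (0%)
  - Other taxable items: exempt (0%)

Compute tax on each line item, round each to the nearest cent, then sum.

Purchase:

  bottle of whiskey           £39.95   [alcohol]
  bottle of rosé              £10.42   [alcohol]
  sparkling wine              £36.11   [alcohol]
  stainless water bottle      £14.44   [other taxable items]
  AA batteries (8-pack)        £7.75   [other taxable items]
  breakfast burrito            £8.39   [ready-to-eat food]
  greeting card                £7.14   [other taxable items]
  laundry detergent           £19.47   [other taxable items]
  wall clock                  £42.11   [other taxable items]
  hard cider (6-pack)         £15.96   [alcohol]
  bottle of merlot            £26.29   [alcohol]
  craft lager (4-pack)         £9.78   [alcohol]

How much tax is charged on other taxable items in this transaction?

£7.28

Stainless water bottle £14.44: other taxable items → 8% + 0% city = 8% → £1.16
AA batteries (8-pack) £7.75: other taxable items → 8% + 0% city = 8% → £0.62
Greeting card £7.14: other taxable items → 8% + 0% city = 8% → £0.57
Laundry detergent £19.47: other taxable items → 8% + 0% city = 8% → £1.56
Wall clock £42.11: other taxable items → 8% + 0% city = 8% → £3.37
Tax on other taxable items = £1.16 + £0.62 + £0.57 + £1.56 + £3.37 = £7.28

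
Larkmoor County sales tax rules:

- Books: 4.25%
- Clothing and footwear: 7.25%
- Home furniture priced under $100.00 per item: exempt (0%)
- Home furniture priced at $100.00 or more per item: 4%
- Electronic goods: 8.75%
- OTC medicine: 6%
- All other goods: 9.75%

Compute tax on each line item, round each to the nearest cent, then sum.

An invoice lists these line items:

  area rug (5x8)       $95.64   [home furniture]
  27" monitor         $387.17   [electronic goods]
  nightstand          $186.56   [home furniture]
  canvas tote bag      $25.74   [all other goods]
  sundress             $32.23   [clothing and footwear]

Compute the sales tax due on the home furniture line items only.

$7.46

Area rug (5x8) $95.64: home furniture, under $100.00 → 0% → $0.00
Nightstand $186.56: home furniture, $100.00 or more → 4% → $7.46
Tax on home furniture = $0.00 + $7.46 = $7.46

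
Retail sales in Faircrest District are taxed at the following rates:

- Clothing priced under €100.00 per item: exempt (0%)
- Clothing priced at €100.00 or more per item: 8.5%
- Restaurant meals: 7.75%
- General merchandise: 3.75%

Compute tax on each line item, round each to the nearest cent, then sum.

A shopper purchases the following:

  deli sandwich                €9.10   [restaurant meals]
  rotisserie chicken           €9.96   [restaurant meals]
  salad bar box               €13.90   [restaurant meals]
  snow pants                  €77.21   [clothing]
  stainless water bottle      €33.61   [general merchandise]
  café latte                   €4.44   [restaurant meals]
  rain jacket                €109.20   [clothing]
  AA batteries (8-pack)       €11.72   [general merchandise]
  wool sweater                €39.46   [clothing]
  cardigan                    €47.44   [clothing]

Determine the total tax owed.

Deli sandwich €9.10: restaurant meals → 7.75% → €0.71
Rotisserie chicken €9.96: restaurant meals → 7.75% → €0.77
Salad bar box €13.90: restaurant meals → 7.75% → €1.08
Snow pants €77.21: clothing, under €100.00 → 0% → €0.00
Stainless water bottle €33.61: general merchandise → 3.75% → €1.26
Café latte €4.44: restaurant meals → 7.75% → €0.34
Rain jacket €109.20: clothing, €100.00 or more → 8.5% → €9.28
AA batteries (8-pack) €11.72: general merchandise → 3.75% → €0.44
Wool sweater €39.46: clothing, under €100.00 → 0% → €0.00
Cardigan €47.44: clothing, under €100.00 → 0% → €0.00
Total tax = €0.71 + €0.77 + €1.08 + €1.26 + €0.34 + €9.28 + €0.44 = €13.88

€13.88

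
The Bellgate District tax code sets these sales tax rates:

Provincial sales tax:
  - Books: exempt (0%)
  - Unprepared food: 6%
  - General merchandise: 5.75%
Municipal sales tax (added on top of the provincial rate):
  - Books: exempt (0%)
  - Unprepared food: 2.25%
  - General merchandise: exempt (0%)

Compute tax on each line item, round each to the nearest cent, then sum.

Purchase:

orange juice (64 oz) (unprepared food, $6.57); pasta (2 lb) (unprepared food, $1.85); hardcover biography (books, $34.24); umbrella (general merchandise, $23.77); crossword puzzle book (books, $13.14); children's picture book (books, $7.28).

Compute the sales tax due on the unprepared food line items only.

Orange juice (64 oz) $6.57: unprepared food → 6% + 2.25% municipal = 8.25% → $0.54
Pasta (2 lb) $1.85: unprepared food → 6% + 2.25% municipal = 8.25% → $0.15
Tax on unprepared food = $0.54 + $0.15 = $0.69

$0.69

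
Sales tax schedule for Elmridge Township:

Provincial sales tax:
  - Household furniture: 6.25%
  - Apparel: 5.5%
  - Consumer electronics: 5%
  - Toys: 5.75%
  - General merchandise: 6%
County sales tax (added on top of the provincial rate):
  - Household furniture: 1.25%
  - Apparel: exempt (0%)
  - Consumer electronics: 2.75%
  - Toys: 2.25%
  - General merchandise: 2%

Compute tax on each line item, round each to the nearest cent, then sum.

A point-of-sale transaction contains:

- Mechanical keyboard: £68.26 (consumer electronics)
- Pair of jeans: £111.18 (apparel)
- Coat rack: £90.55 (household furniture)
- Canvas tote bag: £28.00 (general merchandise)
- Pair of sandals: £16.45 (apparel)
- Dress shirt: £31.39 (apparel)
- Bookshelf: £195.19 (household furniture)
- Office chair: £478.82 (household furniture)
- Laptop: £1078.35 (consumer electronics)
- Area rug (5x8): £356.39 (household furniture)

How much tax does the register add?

£183.91

Mechanical keyboard £68.26: consumer electronics → 5% + 2.75% county = 7.75% → £5.29
Pair of jeans £111.18: apparel → 5.5% + 0% county = 5.5% → £6.11
Coat rack £90.55: household furniture → 6.25% + 1.25% county = 7.5% → £6.79
Canvas tote bag £28.00: general merchandise → 6% + 2% county = 8% → £2.24
Pair of sandals £16.45: apparel → 5.5% + 0% county = 5.5% → £0.90
Dress shirt £31.39: apparel → 5.5% + 0% county = 5.5% → £1.73
Bookshelf £195.19: household furniture → 6.25% + 1.25% county = 7.5% → £14.64
Office chair £478.82: household furniture → 6.25% + 1.25% county = 7.5% → £35.91
Laptop £1078.35: consumer electronics → 5% + 2.75% county = 7.75% → £83.57
Area rug (5x8) £356.39: household furniture → 6.25% + 1.25% county = 7.5% → £26.73
Total tax = £5.29 + £6.11 + £6.79 + £2.24 + £0.90 + £1.73 + £14.64 + £35.91 + £83.57 + £26.73 = £183.91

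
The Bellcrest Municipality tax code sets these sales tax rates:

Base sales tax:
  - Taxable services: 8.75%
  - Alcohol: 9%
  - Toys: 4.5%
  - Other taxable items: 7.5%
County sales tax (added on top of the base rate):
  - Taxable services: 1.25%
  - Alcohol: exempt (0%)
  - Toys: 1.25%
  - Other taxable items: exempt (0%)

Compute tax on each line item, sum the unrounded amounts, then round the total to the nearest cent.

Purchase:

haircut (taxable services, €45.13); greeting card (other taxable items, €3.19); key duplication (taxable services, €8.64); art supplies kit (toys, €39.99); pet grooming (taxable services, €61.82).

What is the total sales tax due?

Haircut €45.13: taxable services → 8.75% + 1.25% county = 10% → €4.513
Greeting card €3.19: other taxable items → 7.5% + 0% county = 7.5% → €0.23925
Key duplication €8.64: taxable services → 8.75% + 1.25% county = 10% → €0.864
Art supplies kit €39.99: toys → 4.5% + 1.25% county = 5.75% → €2.299425
Pet grooming €61.82: taxable services → 8.75% + 1.25% county = 10% → €6.182
Unrounded tax sum = €14.097675 → €14.10

€14.10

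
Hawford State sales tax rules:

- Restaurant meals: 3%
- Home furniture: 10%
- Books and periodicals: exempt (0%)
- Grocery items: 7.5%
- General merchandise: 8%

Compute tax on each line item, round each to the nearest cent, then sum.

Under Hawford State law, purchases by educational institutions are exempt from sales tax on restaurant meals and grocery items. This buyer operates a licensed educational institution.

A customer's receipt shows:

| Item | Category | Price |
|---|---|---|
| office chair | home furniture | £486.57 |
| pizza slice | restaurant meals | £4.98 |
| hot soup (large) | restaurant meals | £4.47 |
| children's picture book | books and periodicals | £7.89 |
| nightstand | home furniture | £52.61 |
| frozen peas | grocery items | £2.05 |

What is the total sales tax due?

£53.92

Office chair £486.57: home furniture → 10% → £48.66
Pizza slice £4.98: restaurant meals, buyer-exempt → 0% → £0.00
Hot soup (large) £4.47: restaurant meals, buyer-exempt → 0% → £0.00
Children's picture book £7.89: books and periodicals → 0% → £0.00
Nightstand £52.61: home furniture → 10% → £5.26
Frozen peas £2.05: grocery items, buyer-exempt → 0% → £0.00
Total tax = £48.66 + £5.26 = £53.92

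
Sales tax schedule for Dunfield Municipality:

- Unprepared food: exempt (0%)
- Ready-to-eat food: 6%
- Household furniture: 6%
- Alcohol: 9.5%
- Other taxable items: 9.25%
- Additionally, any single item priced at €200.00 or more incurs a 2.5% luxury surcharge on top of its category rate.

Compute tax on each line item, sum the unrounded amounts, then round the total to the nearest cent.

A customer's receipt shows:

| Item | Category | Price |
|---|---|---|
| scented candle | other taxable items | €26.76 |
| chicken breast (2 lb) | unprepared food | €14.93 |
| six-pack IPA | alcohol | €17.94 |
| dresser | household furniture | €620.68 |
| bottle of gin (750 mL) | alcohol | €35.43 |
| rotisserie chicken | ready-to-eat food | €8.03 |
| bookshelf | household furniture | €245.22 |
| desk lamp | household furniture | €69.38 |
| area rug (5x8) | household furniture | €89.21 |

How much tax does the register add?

Scented candle €26.76: other taxable items → 9.25% → €2.4753
Chicken breast (2 lb) €14.93: unprepared food → 0% → €0.00
Six-pack IPA €17.94: alcohol → 9.5% → €1.7043
Dresser €620.68: household furniture → 6% + 2.5% surcharge = 8.5% → €52.7578
Bottle of gin (750 mL) €35.43: alcohol → 9.5% → €3.36585
Rotisserie chicken €8.03: ready-to-eat food → 6% → €0.4818
Bookshelf €245.22: household furniture → 6% + 2.5% surcharge = 8.5% → €20.8437
Desk lamp €69.38: household furniture → 6% → €4.1628
Area rug (5x8) €89.21: household furniture → 6% → €5.3526
Unrounded tax sum = €91.14415 → €91.14

€91.14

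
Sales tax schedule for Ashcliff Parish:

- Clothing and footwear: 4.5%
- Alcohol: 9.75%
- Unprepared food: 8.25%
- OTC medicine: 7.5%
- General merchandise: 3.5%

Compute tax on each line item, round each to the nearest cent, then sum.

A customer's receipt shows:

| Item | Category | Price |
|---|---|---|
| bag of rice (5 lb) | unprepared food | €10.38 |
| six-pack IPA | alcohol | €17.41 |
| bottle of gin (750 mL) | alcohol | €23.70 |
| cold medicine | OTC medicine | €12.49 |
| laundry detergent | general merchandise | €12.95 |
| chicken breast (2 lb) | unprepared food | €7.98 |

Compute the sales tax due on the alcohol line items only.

Six-pack IPA €17.41: alcohol → 9.75% → €1.70
Bottle of gin (750 mL) €23.70: alcohol → 9.75% → €2.31
Tax on alcohol = €1.70 + €2.31 = €4.01

€4.01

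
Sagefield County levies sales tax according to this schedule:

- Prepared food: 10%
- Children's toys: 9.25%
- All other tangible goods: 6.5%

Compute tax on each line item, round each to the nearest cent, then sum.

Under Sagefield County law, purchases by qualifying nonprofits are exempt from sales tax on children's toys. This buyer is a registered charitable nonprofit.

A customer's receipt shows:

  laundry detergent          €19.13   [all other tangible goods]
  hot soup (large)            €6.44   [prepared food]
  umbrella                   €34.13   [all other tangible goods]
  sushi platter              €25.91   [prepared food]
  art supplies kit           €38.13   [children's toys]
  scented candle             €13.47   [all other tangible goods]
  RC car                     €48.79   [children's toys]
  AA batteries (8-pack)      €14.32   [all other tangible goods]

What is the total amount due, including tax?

Laundry detergent €19.13: all other tangible goods → 6.5% → €1.24
Hot soup (large) €6.44: prepared food → 10% → €0.64
Umbrella €34.13: all other tangible goods → 6.5% → €2.22
Sushi platter €25.91: prepared food → 10% → €2.59
Art supplies kit €38.13: children's toys, buyer-exempt → 0% → €0.00
Scented candle €13.47: all other tangible goods → 6.5% → €0.88
RC car €48.79: children's toys, buyer-exempt → 0% → €0.00
AA batteries (8-pack) €14.32: all other tangible goods → 6.5% → €0.93
Subtotal = €200.32; tax = €8.50; total due = €208.82

€208.82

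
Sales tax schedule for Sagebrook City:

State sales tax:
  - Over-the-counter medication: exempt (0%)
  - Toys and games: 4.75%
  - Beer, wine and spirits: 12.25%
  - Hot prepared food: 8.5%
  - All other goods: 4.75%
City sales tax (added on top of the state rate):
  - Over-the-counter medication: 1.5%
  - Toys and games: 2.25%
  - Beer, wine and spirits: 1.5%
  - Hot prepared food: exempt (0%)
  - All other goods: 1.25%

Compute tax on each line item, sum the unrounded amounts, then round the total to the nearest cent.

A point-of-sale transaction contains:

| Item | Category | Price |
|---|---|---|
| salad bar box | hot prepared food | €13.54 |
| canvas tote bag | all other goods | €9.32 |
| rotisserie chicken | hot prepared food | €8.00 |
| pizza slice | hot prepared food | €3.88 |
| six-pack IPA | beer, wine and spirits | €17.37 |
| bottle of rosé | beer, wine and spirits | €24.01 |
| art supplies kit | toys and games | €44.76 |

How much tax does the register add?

Salad bar box €13.54: hot prepared food → 8.5% + 0% city = 8.5% → €1.1509
Canvas tote bag €9.32: all other goods → 4.75% + 1.25% city = 6% → €0.5592
Rotisserie chicken €8.00: hot prepared food → 8.5% + 0% city = 8.5% → €0.68
Pizza slice €3.88: hot prepared food → 8.5% + 0% city = 8.5% → €0.3298
Six-pack IPA €17.37: beer, wine and spirits → 12.25% + 1.5% city = 13.75% → €2.388375
Bottle of rosé €24.01: beer, wine and spirits → 12.25% + 1.5% city = 13.75% → €3.301375
Art supplies kit €44.76: toys and games → 4.75% + 2.25% city = 7% → €3.1332
Unrounded tax sum = €11.54285 → €11.54

€11.54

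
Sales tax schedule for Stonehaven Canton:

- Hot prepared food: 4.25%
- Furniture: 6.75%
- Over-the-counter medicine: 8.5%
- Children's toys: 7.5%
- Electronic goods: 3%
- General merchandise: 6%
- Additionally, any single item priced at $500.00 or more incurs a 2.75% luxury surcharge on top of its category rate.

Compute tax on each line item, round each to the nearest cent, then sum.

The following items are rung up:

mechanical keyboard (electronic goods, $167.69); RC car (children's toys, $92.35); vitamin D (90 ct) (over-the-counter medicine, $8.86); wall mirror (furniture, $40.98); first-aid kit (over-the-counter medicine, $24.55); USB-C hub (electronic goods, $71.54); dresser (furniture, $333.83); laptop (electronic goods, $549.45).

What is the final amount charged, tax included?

Mechanical keyboard $167.69: electronic goods → 3% → $5.03
RC car $92.35: children's toys → 7.5% → $6.93
Vitamin D (90 ct) $8.86: over-the-counter medicine → 8.5% → $0.75
Wall mirror $40.98: furniture → 6.75% → $2.77
First-aid kit $24.55: over-the-counter medicine → 8.5% → $2.09
USB-C hub $71.54: electronic goods → 3% → $2.15
Dresser $333.83: furniture → 6.75% → $22.53
Laptop $549.45: electronic goods → 3% + 2.75% surcharge = 5.75% → $31.59
Subtotal = $1289.25; tax = $73.84; total due = $1363.09

$1363.09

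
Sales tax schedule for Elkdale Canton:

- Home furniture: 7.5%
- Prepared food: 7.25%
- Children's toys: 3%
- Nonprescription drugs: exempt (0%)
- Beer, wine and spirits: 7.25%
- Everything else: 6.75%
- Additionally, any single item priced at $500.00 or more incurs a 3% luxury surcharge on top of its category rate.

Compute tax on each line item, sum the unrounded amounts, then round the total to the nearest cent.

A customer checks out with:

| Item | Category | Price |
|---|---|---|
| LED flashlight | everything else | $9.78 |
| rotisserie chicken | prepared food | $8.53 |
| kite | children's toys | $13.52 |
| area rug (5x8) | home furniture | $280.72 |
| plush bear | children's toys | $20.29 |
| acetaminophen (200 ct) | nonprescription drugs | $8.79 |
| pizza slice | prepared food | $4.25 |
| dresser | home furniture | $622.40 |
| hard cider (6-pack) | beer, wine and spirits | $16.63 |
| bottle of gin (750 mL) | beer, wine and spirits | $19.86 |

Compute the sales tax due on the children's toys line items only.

Kite $13.52: children's toys → 3% → $0.4056
Plush bear $20.29: children's toys → 3% → $0.6087
Tax on children's toys: unrounded sum = $1.0143 → $1.01

$1.01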